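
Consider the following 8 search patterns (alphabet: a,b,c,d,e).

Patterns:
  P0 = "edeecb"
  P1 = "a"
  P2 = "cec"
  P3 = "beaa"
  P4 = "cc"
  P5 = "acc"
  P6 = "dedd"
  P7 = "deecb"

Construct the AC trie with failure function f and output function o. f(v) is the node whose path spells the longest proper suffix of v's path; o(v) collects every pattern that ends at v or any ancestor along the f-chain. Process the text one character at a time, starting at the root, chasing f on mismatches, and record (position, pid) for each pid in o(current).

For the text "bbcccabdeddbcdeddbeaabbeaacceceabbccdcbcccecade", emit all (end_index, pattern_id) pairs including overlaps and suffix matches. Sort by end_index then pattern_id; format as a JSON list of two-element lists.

Build automaton:
Trie (insert patterns):
  0='ε' goto a→7 b→11 c→8 d→18 e→1
  1='e' goto d→2
  2='ed' goto e→3
  3='ede' goto e→4
  4='edee' goto c→5
  5='edeec' goto b→6
  6='edeecb' goto ·  ←P0
  7='a' goto c→16  ←P1
  8='c' goto c→15 e→9
  9='ce' goto c→10
  10='cec' goto ·  ←P2
  11='b' goto e→12
  12='be' goto a→13
  13='bea' goto a→14
  14='beaa' goto ·  ←P3
  15='cc' goto ·  ←P4
  16='ac' goto c→17
  17='acc' goto ·  ←P5
  18='d' goto e→19
  19='de' goto d→20 e→22
  20='ded' goto d→21
  21='dedd' goto ·  ←P6
  22='dee' goto c→23
  23='deec' goto b→24
  24='deecb' goto ·  ←P7

Failure links (BFS by depth):
  n1('e'): parent n0 fail=0; on 'e' 0 → fail=0;  out ∅∪∅=∅
  n7('a'): parent n0 fail=0; on 'a' 0 → fail=0;  out {1}∪∅={1}
  n8('c'): parent n0 fail=0; on 'c' 0 → fail=0;  out ∅∪∅=∅
  n11('b'): parent n0 fail=0; on 'b' 0 → fail=0;  out ∅∪∅=∅
  n18('d'): parent n0 fail=0; on 'd' 0 → fail=0;  out ∅∪∅=∅
  n2('ed'): parent n1 fail=0; on 'd' 0 → fail=18;  out ∅∪∅=∅
  n9('ce'): parent n8 fail=0; on 'e' 0 → fail=1;  out ∅∪∅=∅
  n12('be'): parent n11 fail=0; on 'e' 0 → fail=1;  out ∅∪∅=∅
  n15('cc'): parent n8 fail=0; on 'c' 0 → fail=8;  out {4}∪∅={4}
  n16('ac'): parent n7 fail=0; on 'c' 0 → fail=8;  out ∅∪∅=∅
  n19('de'): parent n18 fail=0; on 'e' 0 → fail=1;  out ∅∪∅=∅
  n3('ede'): parent n2 fail=18; on 'e' 18 → fail=19;  out ∅∪∅=∅
  n10('cec'): parent n9 fail=1; on 'c' 1→0 → fail=8;  out {2}∪∅={2}
  n13('bea'): parent n12 fail=1; on 'a' 1→0 → fail=7;  out ∅∪{1}={1}
  n17('acc'): parent n16 fail=8; on 'c' 8 → fail=15;  out {5}∪{4}={4,5}
  n20('ded'): parent n19 fail=1; on 'd' 1 → fail=2;  out ∅∪∅=∅
  n22('dee'): parent n19 fail=1; on 'e' 1→0 → fail=1;  out ∅∪∅=∅
  n4('edee'): parent n3 fail=19; on 'e' 19 → fail=22;  out ∅∪∅=∅
  n14('beaa'): parent n13 fail=7; on 'a' 7→0 → fail=7;  out {3}∪{1}={1,3}
  n21('dedd'): parent n20 fail=2; on 'd' 2→18→0 → fail=18;  out {6}∪∅={6}
  n23('deec'): parent n22 fail=1; on 'c' 1→0 → fail=8;  out ∅∪∅=∅
  n5('edeec'): parent n4 fail=22; on 'c' 22 → fail=23;  out ∅∪∅=∅
  n24('deecb'): parent n23 fail=8; on 'b' 8→0 → fail=11;  out {7}∪∅={7}
  n6('edeecb'): parent n5 fail=23; on 'b' 23 → fail=24;  out {0}∪{7}={0,7}

Run:
i=0 'b': node 0→11
i=1 'b': node 11→11 (fail-walked)
i=2 'c': node 11→8 (fail-walked)
i=3 'c': node 8→15  ** P4@[2:3]
i=4 'c': node 15→15 (fail-walked)  ** P4@[3:4]
i=5 'a': node 15→7 (fail-walked)  ** P1@[5:5]
i=6 'b': node 7→11 (fail-walked)
i=7 'd': node 11→18 (fail-walked)
i=8 'e': node 18→19
i=9 'd': node 19→20
i=10 'd': node 20→21  ** P6@[7:10]
i=11 'b': node 21→11 (fail-walked)
i=12 'c': node 11→8 (fail-walked)
i=13 'd': node 8→18 (fail-walked)
i=14 'e': node 18→19
i=15 'd': node 19→20
i=16 'd': node 20→21  ** P6@[13:16]
i=17 'b': node 21→11 (fail-walked)
i=18 'e': node 11→12
i=19 'a': node 12→13  ** P1@[19:19]
i=20 'a': node 13→14  ** P1@[20:20],P3@[17:20]
i=21 'b': node 14→11 (fail-walked)
i=22 'b': node 11→11 (fail-walked)
i=23 'e': node 11→12
i=24 'a': node 12→13  ** P1@[24:24]
i=25 'a': node 13→14  ** P1@[25:25],P3@[22:25]
i=26 'c': node 14→16 (fail-walked)
i=27 'c': node 16→17  ** P4@[26:27],P5@[25:27]
i=28 'e': node 17→9 (fail-walked)
i=29 'c': node 9→10  ** P2@[27:29]
i=30 'e': node 10→9 (fail-walked)
i=31 'a': node 9→7 (fail-walked)  ** P1@[31:31]
i=32 'b': node 7→11 (fail-walked)
i=33 'b': node 11→11 (fail-walked)
i=34 'c': node 11→8 (fail-walked)
i=35 'c': node 8→15  ** P4@[34:35]
i=36 'd': node 15→18 (fail-walked)
i=37 'c': node 18→8 (fail-walked)
i=38 'b': node 8→11 (fail-walked)
i=39 'c': node 11→8 (fail-walked)
i=40 'c': node 8→15  ** P4@[39:40]
i=41 'c': node 15→15 (fail-walked)  ** P4@[40:41]
i=42 'e': node 15→9 (fail-walked)
i=43 'c': node 9→10  ** P2@[41:43]
i=44 'a': node 10→7 (fail-walked)  ** P1@[44:44]
i=45 'd': node 7→18 (fail-walked)
i=46 'e': node 18→19

Result: [[3,4],[4,4],[5,1],[10,6],[16,6],[19,1],[20,1],[20,3],[24,1],[25,1],[25,3],[27,4],[27,5],[29,2],[31,1],[35,4],[40,4],[41,4],[43,2],[44,1]]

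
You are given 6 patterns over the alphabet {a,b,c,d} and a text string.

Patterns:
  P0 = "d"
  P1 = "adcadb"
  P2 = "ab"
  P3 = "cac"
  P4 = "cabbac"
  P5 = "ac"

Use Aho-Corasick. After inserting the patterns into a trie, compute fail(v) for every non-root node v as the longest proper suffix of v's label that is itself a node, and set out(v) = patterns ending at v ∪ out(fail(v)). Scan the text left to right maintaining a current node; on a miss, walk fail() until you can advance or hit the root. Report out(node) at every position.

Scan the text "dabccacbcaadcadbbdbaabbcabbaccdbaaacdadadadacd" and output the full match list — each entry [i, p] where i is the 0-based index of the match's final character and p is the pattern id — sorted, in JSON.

Build:
Trie (insert patterns):
  n0 'ε': a→2 c→9 d→1
  n1 'd': ·  [P0 ends]
  n2 'a': b→8 c→16 d→3
  n3 'ad': c→4
  n4 'adc': a→5
  n5 'adca': d→6
  n6 'adcad': b→7
  n7 'adcadb': ·  [P1 ends]
  n8 'ab': ·  [P2 ends]
  n9 'c': a→10
  n10 'ca': b→12 c→11
  n11 'cac': ·  [P3 ends]
  n12 'cab': b→13
  n13 'cabb': a→14
  n14 'cabba': c→15
  n15 'cabbac': ·  [P4 ends]
  n16 'ac': ·  [P5 ends]

BFS fail/out derivation:
  fail(1) 'd': from fail(0)=0 chase 'd': 0 ⇒ 0;  out={0}∪out(0)={0}
  fail(2) 'a': from fail(0)=0 chase 'a': 0 ⇒ 0;  out=∅∪out(0)=∅
  fail(9) 'c': from fail(0)=0 chase 'c': 0 ⇒ 0;  out=∅∪out(0)=∅
  fail(3) 'ad': from fail(2)=0 chase 'd': 0 ⇒ 1;  out=∅∪out(1)={0}
  fail(8) 'ab': from fail(2)=0 chase 'b': 0 ⇒ 0;  out={2}∪out(0)={2}
  fail(10) 'ca': from fail(9)=0 chase 'a': 0 ⇒ 2;  out=∅∪out(2)=∅
  fail(16) 'ac': from fail(2)=0 chase 'c': 0 ⇒ 9;  out={5}∪out(9)={5}
  fail(4) 'adc': from fail(3)=1 chase 'c': 1→0 ⇒ 9;  out=∅∪out(9)=∅
  fail(11) 'cac': from fail(10)=2 chase 'c': 2 ⇒ 16;  out={3}∪out(16)={3,5}
  fail(12) 'cab': from fail(10)=2 chase 'b': 2 ⇒ 8;  out=∅∪out(8)={2}
  fail(5) 'adca': from fail(4)=9 chase 'a': 9 ⇒ 10;  out=∅∪out(10)=∅
  fail(13) 'cabb': from fail(12)=8 chase 'b': 8→0 ⇒ 0;  out=∅∪out(0)=∅
  fail(6) 'adcad': from fail(5)=10 chase 'd': 10→2 ⇒ 3;  out=∅∪out(3)={0}
  fail(14) 'cabba': from fail(13)=0 chase 'a': 0 ⇒ 2;  out=∅∪out(2)=∅
  fail(7) 'adcadb': from fail(6)=3 chase 'b': 3→1→0 ⇒ 0;  out={1}∪out(0)={1}
  fail(15) 'cabbac': from fail(14)=2 chase 'c': 2 ⇒ 16;  out={4}∪out(16)={4,5}

Scan:
[0] read 'd'  n0⇒n1  ** P0@[0:0]
[1] read 'a'  n1⇒n2 ·f
[2] read 'b'  n2⇒n8  ** P2@[1:2]
[3] read 'c'  n8⇒n9 ·f
[4] read 'c'  n9⇒n9 ·f
[5] read 'a'  n9⇒n10
[6] read 'c'  n10⇒n11  ** P3@[4:6],P5@[5:6]
[7] read 'b'  n11⇒n0 ·f
[8] read 'c'  n0⇒n9
[9] read 'a'  n9⇒n10
[10] read 'a'  n10⇒n2 ·f
[11] read 'd'  n2⇒n3  ** P0@[11:11]
[12] read 'c'  n3⇒n4
[13] read 'a'  n4⇒n5
[14] read 'd'  n5⇒n6  ** P0@[14:14]
[15] read 'b'  n6⇒n7  ** P1@[10:15]
[16] read 'b'  n7⇒n0 ·f
[17] read 'd'  n0⇒n1  ** P0@[17:17]
[18] read 'b'  n1⇒n0 ·f
[19] read 'a'  n0⇒n2
[20] read 'a'  n2⇒n2 ·f
[21] read 'b'  n2⇒n8  ** P2@[20:21]
[22] read 'b'  n8⇒n0 ·f
[23] read 'c'  n0⇒n9
[24] read 'a'  n9⇒n10
[25] read 'b'  n10⇒n12  ** P2@[24:25]
[26] read 'b'  n12⇒n13
[27] read 'a'  n13⇒n14
[28] read 'c'  n14⇒n15  ** P4@[23:28],P5@[27:28]
[29] read 'c'  n15⇒n9 ·f
[30] read 'd'  n9⇒n1 ·f  ** P0@[30:30]
[31] read 'b'  n1⇒n0 ·f
[32] read 'a'  n0⇒n2
[33] read 'a'  n2⇒n2 ·f
[34] read 'a'  n2⇒n2 ·f
[35] read 'c'  n2⇒n16  ** P5@[34:35]
[36] read 'd'  n16⇒n1 ·f  ** P0@[36:36]
[37] read 'a'  n1⇒n2 ·f
[38] read 'd'  n2⇒n3  ** P0@[38:38]
[39] read 'a'  n3⇒n2 ·f
[40] read 'd'  n2⇒n3  ** P0@[40:40]
[41] read 'a'  n3⇒n2 ·f
[42] read 'd'  n2⇒n3  ** P0@[42:42]
[43] read 'a'  n3⇒n2 ·f
[44] read 'c'  n2⇒n16  ** P5@[43:44]
[45] read 'd'  n16⇒n1 ·f  ** P0@[45:45]

Matches: [[0,0],[2,2],[6,3],[6,5],[11,0],[14,0],[15,1],[17,0],[21,2],[25,2],[28,4],[28,5],[30,0],[35,5],[36,0],[38,0],[40,0],[42,0],[44,5],[45,0]]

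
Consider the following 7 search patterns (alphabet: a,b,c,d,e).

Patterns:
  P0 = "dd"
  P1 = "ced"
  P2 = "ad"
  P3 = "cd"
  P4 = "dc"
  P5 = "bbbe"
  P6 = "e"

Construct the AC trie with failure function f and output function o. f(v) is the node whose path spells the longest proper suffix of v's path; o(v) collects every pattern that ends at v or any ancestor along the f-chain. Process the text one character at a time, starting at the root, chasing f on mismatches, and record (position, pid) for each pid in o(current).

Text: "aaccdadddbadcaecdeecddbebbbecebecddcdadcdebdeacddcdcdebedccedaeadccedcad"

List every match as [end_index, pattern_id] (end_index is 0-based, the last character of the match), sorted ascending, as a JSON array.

Build automaton:
Trie nodes:
  0='ε' goto a→6 b→10 c→3 d→1 e→14
  1='d' goto c→9 d→2
  2='dd' goto ·  [P0 ends]
  3='c' goto d→8 e→4
  4='ce' goto d→5
  5='ced' goto ·  [P1 ends]
  6='a' goto d→7
  7='ad' goto ·  [P2 ends]
  8='cd' goto ·  [P3 ends]
  9='dc' goto ·  [P4 ends]
  10='b' goto b→11
  11='bb' goto b→12
  12='bbb' goto e→13
  13='bbbe' goto ·  [P5 ends]
  14='e' goto ·  [P6 ends]

Failure links (BFS by depth):
  fail(1) 'd': from fail(0)=0 chase 'd': 0 ⇒ 0;  out=∅∪out(0)=∅
  fail(3) 'c': from fail(0)=0 chase 'c': 0 ⇒ 0;  out=∅∪out(0)=∅
  fail(6) 'a': from fail(0)=0 chase 'a': 0 ⇒ 0;  out=∅∪out(0)=∅
  fail(10) 'b': from fail(0)=0 chase 'b': 0 ⇒ 0;  out=∅∪out(0)=∅
  fail(14) 'e': from fail(0)=0 chase 'e': 0 ⇒ 0;  out={6}∪out(0)={6}
  fail(2) 'dd': from fail(1)=0 chase 'd': 0 ⇒ 1;  out={0}∪out(1)={0}
  fail(4) 'ce': from fail(3)=0 chase 'e': 0 ⇒ 14;  out=∅∪out(14)={6}
  fail(7) 'ad': from fail(6)=0 chase 'd': 0 ⇒ 1;  out={2}∪out(1)={2}
  fail(8) 'cd': from fail(3)=0 chase 'd': 0 ⇒ 1;  out={3}∪out(1)={3}
  fail(9) 'dc': from fail(1)=0 chase 'c': 0 ⇒ 3;  out={4}∪out(3)={4}
  fail(11) 'bb': from fail(10)=0 chase 'b': 0 ⇒ 10;  out=∅∪out(10)=∅
  fail(5) 'ced': from fail(4)=14 chase 'd': 14→0 ⇒ 1;  out={1}∪out(1)={1}
  fail(12) 'bbb': from fail(11)=10 chase 'b': 10 ⇒ 11;  out=∅∪out(11)=∅
  fail(13) 'bbbe': from fail(12)=11 chase 'e': 11→10→0 ⇒ 14;  out={5}∪out(14)={5,6}

Run:
pos 0 'a': at 6
pos 1 'a': at 6 (fail-walked)
pos 2 'c': at 3 (fail-walked)
pos 3 'c': at 3 (fail-walked)
pos 4 'd': at 8  ** P3@[3:4]
pos 5 'a': at 6 (fail-walked)
pos 6 'd': at 7  ** P2@[5:6]
pos 7 'd': at 2 (fail-walked)  ** P0@[6:7]
pos 8 'd': at 2 (fail-walked)  ** P0@[7:8]
pos 9 'b': at 10 (fail-walked)
pos 10 'a': at 6 (fail-walked)
pos 11 'd': at 7  ** P2@[10:11]
pos 12 'c': at 9 (fail-walked)  ** P4@[11:12]
pos 13 'a': at 6 (fail-walked)
pos 14 'e': at 14 (fail-walked)  ** P6@[14:14]
pos 15 'c': at 3 (fail-walked)
pos 16 'd': at 8  ** P3@[15:16]
pos 17 'e': at 14 (fail-walked)  ** P6@[17:17]
pos 18 'e': at 14 (fail-walked)  ** P6@[18:18]
pos 19 'c': at 3 (fail-walked)
pos 20 'd': at 8  ** P3@[19:20]
pos 21 'd': at 2 (fail-walked)  ** P0@[20:21]
pos 22 'b': at 10 (fail-walked)
pos 23 'e': at 14 (fail-walked)  ** P6@[23:23]
pos 24 'b': at 10 (fail-walked)
pos 25 'b': at 11
pos 26 'b': at 12
pos 27 'e': at 13  ** P5@[24:27],P6@[27:27]
pos 28 'c': at 3 (fail-walked)
pos 29 'e': at 4  ** P6@[29:29]
pos 30 'b': at 10 (fail-walked)
pos 31 'e': at 14 (fail-walked)  ** P6@[31:31]
pos 32 'c': at 3 (fail-walked)
pos 33 'd': at 8  ** P3@[32:33]
pos 34 'd': at 2 (fail-walked)  ** P0@[33:34]
pos 35 'c': at 9 (fail-walked)  ** P4@[34:35]
pos 36 'd': at 8 (fail-walked)  ** P3@[35:36]
pos 37 'a': at 6 (fail-walked)
pos 38 'd': at 7  ** P2@[37:38]
pos 39 'c': at 9 (fail-walked)  ** P4@[38:39]
pos 40 'd': at 8 (fail-walked)  ** P3@[39:40]
pos 41 'e': at 14 (fail-walked)  ** P6@[41:41]
pos 42 'b': at 10 (fail-walked)
pos 43 'd': at 1 (fail-walked)
pos 44 'e': at 14 (fail-walked)  ** P6@[44:44]
pos 45 'a': at 6 (fail-walked)
pos 46 'c': at 3 (fail-walked)
pos 47 'd': at 8  ** P3@[46:47]
pos 48 'd': at 2 (fail-walked)  ** P0@[47:48]
pos 49 'c': at 9 (fail-walked)  ** P4@[48:49]
pos 50 'd': at 8 (fail-walked)  ** P3@[49:50]
pos 51 'c': at 9 (fail-walked)  ** P4@[50:51]
pos 52 'd': at 8 (fail-walked)  ** P3@[51:52]
pos 53 'e': at 14 (fail-walked)  ** P6@[53:53]
pos 54 'b': at 10 (fail-walked)
pos 55 'e': at 14 (fail-walked)  ** P6@[55:55]
pos 56 'd': at 1 (fail-walked)
pos 57 'c': at 9  ** P4@[56:57]
pos 58 'c': at 3 (fail-walked)
pos 59 'e': at 4  ** P6@[59:59]
pos 60 'd': at 5  ** P1@[58:60]
pos 61 'a': at 6 (fail-walked)
pos 62 'e': at 14 (fail-walked)  ** P6@[62:62]
pos 63 'a': at 6 (fail-walked)
pos 64 'd': at 7  ** P2@[63:64]
pos 65 'c': at 9 (fail-walked)  ** P4@[64:65]
pos 66 'c': at 3 (fail-walked)
pos 67 'e': at 4  ** P6@[67:67]
pos 68 'd': at 5  ** P1@[66:68]
pos 69 'c': at 9 (fail-walked)  ** P4@[68:69]
pos 70 'a': at 6 (fail-walked)
pos 71 'd': at 7  ** P2@[70:71]

Matches: [[4,3],[6,2],[7,0],[8,0],[11,2],[12,4],[14,6],[16,3],[17,6],[18,6],[20,3],[21,0],[23,6],[27,5],[27,6],[29,6],[31,6],[33,3],[34,0],[35,4],[36,3],[38,2],[39,4],[40,3],[41,6],[44,6],[47,3],[48,0],[49,4],[50,3],[51,4],[52,3],[53,6],[55,6],[57,4],[59,6],[60,1],[62,6],[64,2],[65,4],[67,6],[68,1],[69,4],[71,2]]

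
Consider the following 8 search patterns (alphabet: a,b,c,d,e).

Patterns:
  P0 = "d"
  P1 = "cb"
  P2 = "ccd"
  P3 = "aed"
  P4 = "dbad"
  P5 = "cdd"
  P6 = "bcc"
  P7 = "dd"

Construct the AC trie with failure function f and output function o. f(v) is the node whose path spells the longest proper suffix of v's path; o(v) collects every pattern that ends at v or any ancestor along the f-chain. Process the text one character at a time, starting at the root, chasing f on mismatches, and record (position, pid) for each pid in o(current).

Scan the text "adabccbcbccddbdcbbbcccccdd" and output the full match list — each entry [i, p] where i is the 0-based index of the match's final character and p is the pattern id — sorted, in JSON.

Build:
Trie (insert patterns):
  0='ε' goto a→6 b→14 c→2 d→1
  1='d' goto b→9 d→17  [P0 ends]
  2='c' goto b→3 c→4 d→12
  3='cb' goto ·  [P1 ends]
  4='cc' goto d→5
  5='ccd' goto ·  [P2 ends]
  6='a' goto e→7
  7='ae' goto d→8
  8='aed' goto ·  [P3 ends]
  9='db' goto a→10
  10='dba' goto d→11
  11='dbad' goto ·  [P4 ends]
  12='cd' goto d→13
  13='cdd' goto ·  [P5 ends]
  14='b' goto c→15
  15='bc' goto c→16
  16='bcc' goto ·  [P6 ends]
  17='dd' goto ·  [P7 ends]

Failure links (BFS by depth):
  fail(1) 'd': from fail(0)=0 chase 'd': 0 ⇒ 0;  out={0}∪out(0)={0}
  fail(2) 'c': from fail(0)=0 chase 'c': 0 ⇒ 0;  out=∅∪out(0)=∅
  fail(6) 'a': from fail(0)=0 chase 'a': 0 ⇒ 0;  out=∅∪out(0)=∅
  fail(14) 'b': from fail(0)=0 chase 'b': 0 ⇒ 0;  out=∅∪out(0)=∅
  fail(3) 'cb': from fail(2)=0 chase 'b': 0 ⇒ 14;  out={1}∪out(14)={1}
  fail(4) 'cc': from fail(2)=0 chase 'c': 0 ⇒ 2;  out=∅∪out(2)=∅
  fail(7) 'ae': from fail(6)=0 chase 'e': 0 ⇒ 0;  out=∅∪out(0)=∅
  fail(9) 'db': from fail(1)=0 chase 'b': 0 ⇒ 14;  out=∅∪out(14)=∅
  fail(12) 'cd': from fail(2)=0 chase 'd': 0 ⇒ 1;  out=∅∪out(1)={0}
  fail(15) 'bc': from fail(14)=0 chase 'c': 0 ⇒ 2;  out=∅∪out(2)=∅
  fail(17) 'dd': from fail(1)=0 chase 'd': 0 ⇒ 1;  out={7}∪out(1)={0,7}
  fail(5) 'ccd': from fail(4)=2 chase 'd': 2 ⇒ 12;  out={2}∪out(12)={0,2}
  fail(8) 'aed': from fail(7)=0 chase 'd': 0 ⇒ 1;  out={3}∪out(1)={0,3}
  fail(10) 'dba': from fail(9)=14 chase 'a': 14→0 ⇒ 6;  out=∅∪out(6)=∅
  fail(13) 'cdd': from fail(12)=1 chase 'd': 1 ⇒ 17;  out={5}∪out(17)={0,5,7}
  fail(16) 'bcc': from fail(15)=2 chase 'c': 2 ⇒ 4;  out={6}∪out(4)={6}
  fail(11) 'dbad': from fail(10)=6 chase 'd': 6→0 ⇒ 1;  out={4}∪out(1)={0,4}

Text stream:
i=0 'a': node 0→6
i=1 'd': node 6→1 (via fail)  ** P0@[1:1]
i=2 'a': node 1→6 (via fail)
i=3 'b': node 6→14 (via fail)
i=4 'c': node 14→15
i=5 'c': node 15→16  ** P6@[3:5]
i=6 'b': node 16→3 (via fail)  ** P1@[5:6]
i=7 'c': node 3→15 (via fail)
i=8 'b': node 15→3 (via fail)  ** P1@[7:8]
i=9 'c': node 3→15 (via fail)
i=10 'c': node 15→16  ** P6@[8:10]
i=11 'd': node 16→5 (via fail)  ** P0@[11:11],P2@[9:11]
i=12 'd': node 5→13 (via fail)  ** P0@[12:12],P5@[10:12],P7@[11:12]
i=13 'b': node 13→9 (via fail)
i=14 'd': node 9→1 (via fail)  ** P0@[14:14]
i=15 'c': node 1→2 (via fail)
i=16 'b': node 2→3  ** P1@[15:16]
i=17 'b': node 3→14 (via fail)
i=18 'b': node 14→14 (via fail)
i=19 'c': node 14→15
i=20 'c': node 15→16  ** P6@[18:20]
i=21 'c': node 16→4 (via fail)
i=22 'c': node 4→4 (via fail)
i=23 'c': node 4→4 (via fail)
i=24 'd': node 4→5  ** P0@[24:24],P2@[22:24]
i=25 'd': node 5→13 (via fail)  ** P0@[25:25],P5@[23:25],P7@[24:25]

All matches (sorted): [[1,0],[5,6],[6,1],[8,1],[10,6],[11,0],[11,2],[12,0],[12,5],[12,7],[14,0],[16,1],[20,6],[24,0],[24,2],[25,0],[25,5],[25,7]]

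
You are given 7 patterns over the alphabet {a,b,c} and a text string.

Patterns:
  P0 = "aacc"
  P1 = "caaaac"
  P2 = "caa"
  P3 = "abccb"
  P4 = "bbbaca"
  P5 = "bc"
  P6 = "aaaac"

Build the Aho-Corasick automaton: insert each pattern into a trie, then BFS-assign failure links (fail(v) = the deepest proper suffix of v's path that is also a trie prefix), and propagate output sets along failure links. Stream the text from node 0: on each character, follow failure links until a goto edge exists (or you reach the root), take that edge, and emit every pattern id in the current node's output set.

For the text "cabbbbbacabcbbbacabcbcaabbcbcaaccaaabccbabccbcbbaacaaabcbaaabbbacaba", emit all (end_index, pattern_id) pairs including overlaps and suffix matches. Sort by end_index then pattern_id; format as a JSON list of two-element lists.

Construct AC machine:
Trie (insert patterns):
  0='ε' goto a→1 b→15 c→5
  1='a' goto a→2 b→11
  2='aa' goto a→22 c→3
  3='aac' goto c→4
  4='aacc' goto ·  [P0 ends]
  5='c' goto a→6
  6='ca' goto a→7
  7='caa' goto a→8  [P2 ends]
  8='caaa' goto a→9
  9='caaaa' goto c→10
  10='caaaac' goto ·  [P1 ends]
  11='ab' goto c→12
  12='abc' goto c→13
  13='abcc' goto b→14
  14='abccb' goto ·  [P3 ends]
  15='b' goto b→16 c→21
  16='bb' goto b→17
  17='bbb' goto a→18
  18='bbba' goto c→19
  19='bbbac' goto a→20
  20='bbbaca' goto ·  [P4 ends]
  21='bc' goto ·  [P5 ends]
  22='aaa' goto a→23
  23='aaaa' goto c→24
  24='aaaac' goto ·  [P6 ends]

Failure links (BFS by depth):
  fail(1) 'a': from fail(0)=0 chase 'a': 0 ⇒ 0;  out=∅∪out(0)=∅
  fail(5) 'c': from fail(0)=0 chase 'c': 0 ⇒ 0;  out=∅∪out(0)=∅
  fail(15) 'b': from fail(0)=0 chase 'b': 0 ⇒ 0;  out=∅∪out(0)=∅
  fail(2) 'aa': from fail(1)=0 chase 'a': 0 ⇒ 1;  out=∅∪out(1)=∅
  fail(6) 'ca': from fail(5)=0 chase 'a': 0 ⇒ 1;  out=∅∪out(1)=∅
  fail(11) 'ab': from fail(1)=0 chase 'b': 0 ⇒ 15;  out=∅∪out(15)=∅
  fail(16) 'bb': from fail(15)=0 chase 'b': 0 ⇒ 15;  out=∅∪out(15)=∅
  fail(21) 'bc': from fail(15)=0 chase 'c': 0 ⇒ 5;  out={5}∪out(5)={5}
  fail(3) 'aac': from fail(2)=1 chase 'c': 1→0 ⇒ 5;  out=∅∪out(5)=∅
  fail(7) 'caa': from fail(6)=1 chase 'a': 1 ⇒ 2;  out={2}∪out(2)={2}
  fail(12) 'abc': from fail(11)=15 chase 'c': 15 ⇒ 21;  out=∅∪out(21)={5}
  fail(17) 'bbb': from fail(16)=15 chase 'b': 15 ⇒ 16;  out=∅∪out(16)=∅
  fail(22) 'aaa': from fail(2)=1 chase 'a': 1 ⇒ 2;  out=∅∪out(2)=∅
  fail(4) 'aacc': from fail(3)=5 chase 'c': 5→0 ⇒ 5;  out={0}∪out(5)={0}
  fail(8) 'caaa': from fail(7)=2 chase 'a': 2 ⇒ 22;  out=∅∪out(22)=∅
  fail(13) 'abcc': from fail(12)=21 chase 'c': 21→5→0 ⇒ 5;  out=∅∪out(5)=∅
  fail(18) 'bbba': from fail(17)=16 chase 'a': 16→15→0 ⇒ 1;  out=∅∪out(1)=∅
  fail(23) 'aaaa': from fail(22)=2 chase 'a': 2 ⇒ 22;  out=∅∪out(22)=∅
  fail(9) 'caaaa': from fail(8)=22 chase 'a': 22 ⇒ 23;  out=∅∪out(23)=∅
  fail(14) 'abccb': from fail(13)=5 chase 'b': 5→0 ⇒ 15;  out={3}∪out(15)={3}
  fail(19) 'bbbac': from fail(18)=1 chase 'c': 1→0 ⇒ 5;  out=∅∪out(5)=∅
  fail(24) 'aaaac': from fail(23)=22 chase 'c': 22→2 ⇒ 3;  out={6}∪out(3)={6}
  fail(10) 'caaaac': from fail(9)=23 chase 'c': 23 ⇒ 24;  out={1}∪out(24)={1,6}
  fail(20) 'bbbaca': from fail(19)=5 chase 'a': 5 ⇒ 6;  out={4}∪out(6)={4}

Text stream:
pos 0 'c': at 5
pos 1 'a': at 6
pos 2 'b': at 11 ·f
pos 3 'b': at 16 ·f
pos 4 'b': at 17
pos 5 'b': at 17 ·f
pos 6 'b': at 17 ·f
pos 7 'a': at 18
pos 8 'c': at 19
pos 9 'a': at 20  emit P4@[4:9]
pos 10 'b': at 11 ·f
pos 11 'c': at 12  emit P5@[10:11]
pos 12 'b': at 15 ·f
pos 13 'b': at 16
pos 14 'b': at 17
pos 15 'a': at 18
pos 16 'c': at 19
pos 17 'a': at 20  emit P4@[12:17]
pos 18 'b': at 11 ·f
pos 19 'c': at 12  emit P5@[18:19]
pos 20 'b': at 15 ·f
pos 21 'c': at 21  emit P5@[20:21]
pos 22 'a': at 6 ·f
pos 23 'a': at 7  emit P2@[21:23]
pos 24 'b': at 11 ·f
pos 25 'b': at 16 ·f
pos 26 'c': at 21 ·f  emit P5@[25:26]
pos 27 'b': at 15 ·f
pos 28 'c': at 21  emit P5@[27:28]
pos 29 'a': at 6 ·f
pos 30 'a': at 7  emit P2@[28:30]
pos 31 'c': at 3 ·f
pos 32 'c': at 4  emit P0@[29:32]
pos 33 'a': at 6 ·f
pos 34 'a': at 7  emit P2@[32:34]
pos 35 'a': at 8
pos 36 'b': at 11 ·f
pos 37 'c': at 12  emit P5@[36:37]
pos 38 'c': at 13
pos 39 'b': at 14  emit P3@[35:39]
pos 40 'a': at 1 ·f
pos 41 'b': at 11
pos 42 'c': at 12  emit P5@[41:42]
pos 43 'c': at 13
pos 44 'b': at 14  emit P3@[40:44]
pos 45 'c': at 21 ·f  emit P5@[44:45]
pos 46 'b': at 15 ·f
pos 47 'b': at 16
pos 48 'a': at 1 ·f
pos 49 'a': at 2
pos 50 'c': at 3
pos 51 'a': at 6 ·f
pos 52 'a': at 7  emit P2@[50:52]
pos 53 'a': at 8
pos 54 'b': at 11 ·f
pos 55 'c': at 12  emit P5@[54:55]
pos 56 'b': at 15 ·f
pos 57 'a': at 1 ·f
pos 58 'a': at 2
pos 59 'a': at 22
pos 60 'b': at 11 ·f
pos 61 'b': at 16 ·f
pos 62 'b': at 17
pos 63 'a': at 18
pos 64 'c': at 19
pos 65 'a': at 20  emit P4@[60:65]
pos 66 'b': at 11 ·f
pos 67 'a': at 1 ·f

Matches: [[9,4],[11,5],[17,4],[19,5],[21,5],[23,2],[26,5],[28,5],[30,2],[32,0],[34,2],[37,5],[39,3],[42,5],[44,3],[45,5],[52,2],[55,5],[65,4]]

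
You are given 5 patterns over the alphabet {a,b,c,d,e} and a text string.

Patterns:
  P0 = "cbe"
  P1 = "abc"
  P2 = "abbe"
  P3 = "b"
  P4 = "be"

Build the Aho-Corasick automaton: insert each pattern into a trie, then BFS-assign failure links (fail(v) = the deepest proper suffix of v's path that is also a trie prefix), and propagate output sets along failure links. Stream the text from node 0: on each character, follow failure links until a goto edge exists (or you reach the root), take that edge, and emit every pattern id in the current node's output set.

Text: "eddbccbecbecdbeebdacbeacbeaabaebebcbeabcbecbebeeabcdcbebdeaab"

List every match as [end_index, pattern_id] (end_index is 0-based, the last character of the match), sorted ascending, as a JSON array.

Construct AC machine:
Trie (insert patterns):
  0='ε' goto a→4 b→9 c→1
  1='c' goto b→2
  2='cb' goto e→3
  3='cbe' goto ·  [P0 ends]
  4='a' goto b→5
  5='ab' goto b→7 c→6
  6='abc' goto ·  [P1 ends]
  7='abb' goto e→8
  8='abbe' goto ·  [P2 ends]
  9='b' goto e→10  [P3 ends]
  10='be' goto ·  [P4 ends]

BFS fail/out derivation:
  n1('c'): parent n0 fail=0; on 'c' 0 → fail=0;  out ∅∪∅=∅
  n4('a'): parent n0 fail=0; on 'a' 0 → fail=0;  out ∅∪∅=∅
  n9('b'): parent n0 fail=0; on 'b' 0 → fail=0;  out {3}∪∅={3}
  n2('cb'): parent n1 fail=0; on 'b' 0 → fail=9;  out ∅∪{3}={3}
  n5('ab'): parent n4 fail=0; on 'b' 0 → fail=9;  out ∅∪{3}={3}
  n10('be'): parent n9 fail=0; on 'e' 0 → fail=0;  out {4}∪∅={4}
  n3('cbe'): parent n2 fail=9; on 'e' 9 → fail=10;  out {0}∪{4}={0,4}
  n6('abc'): parent n5 fail=9; on 'c' 9→0 → fail=1;  out {1}∪∅={1}
  n7('abb'): parent n5 fail=9; on 'b' 9→0 → fail=9;  out ∅∪{3}={3}
  n8('abbe'): parent n7 fail=9; on 'e' 9 → fail=10;  out {2}∪{4}={2,4}

Scan:
pos 0 'e': at 0
pos 1 'd': at 0
pos 2 'd': at 0
pos 3 'b': at 9  → match P3@[3:3]
pos 4 'c': at 1 (fail-walked)
pos 5 'c': at 1 (fail-walked)
pos 6 'b': at 2  → match P3@[6:6]
pos 7 'e': at 3  → match P0@[5:7],P4@[6:7]
pos 8 'c': at 1 (fail-walked)
pos 9 'b': at 2  → match P3@[9:9]
pos 10 'e': at 3  → match P0@[8:10],P4@[9:10]
pos 11 'c': at 1 (fail-walked)
pos 12 'd': at 0 (fail-walked)
pos 13 'b': at 9  → match P3@[13:13]
pos 14 'e': at 10  → match P4@[13:14]
pos 15 'e': at 0 (fail-walked)
pos 16 'b': at 9  → match P3@[16:16]
pos 17 'd': at 0 (fail-walked)
pos 18 'a': at 4
pos 19 'c': at 1 (fail-walked)
pos 20 'b': at 2  → match P3@[20:20]
pos 21 'e': at 3  → match P0@[19:21],P4@[20:21]
pos 22 'a': at 4 (fail-walked)
pos 23 'c': at 1 (fail-walked)
pos 24 'b': at 2  → match P3@[24:24]
pos 25 'e': at 3  → match P0@[23:25],P4@[24:25]
pos 26 'a': at 4 (fail-walked)
pos 27 'a': at 4 (fail-walked)
pos 28 'b': at 5  → match P3@[28:28]
pos 29 'a': at 4 (fail-walked)
pos 30 'e': at 0 (fail-walked)
pos 31 'b': at 9  → match P3@[31:31]
pos 32 'e': at 10  → match P4@[31:32]
pos 33 'b': at 9 (fail-walked)  → match P3@[33:33]
pos 34 'c': at 1 (fail-walked)
pos 35 'b': at 2  → match P3@[35:35]
pos 36 'e': at 3  → match P0@[34:36],P4@[35:36]
pos 37 'a': at 4 (fail-walked)
pos 38 'b': at 5  → match P3@[38:38]
pos 39 'c': at 6  → match P1@[37:39]
pos 40 'b': at 2 (fail-walked)  → match P3@[40:40]
pos 41 'e': at 3  → match P0@[39:41],P4@[40:41]
pos 42 'c': at 1 (fail-walked)
pos 43 'b': at 2  → match P3@[43:43]
pos 44 'e': at 3  → match P0@[42:44],P4@[43:44]
pos 45 'b': at 9 (fail-walked)  → match P3@[45:45]
pos 46 'e': at 10  → match P4@[45:46]
pos 47 'e': at 0 (fail-walked)
pos 48 'a': at 4
pos 49 'b': at 5  → match P3@[49:49]
pos 50 'c': at 6  → match P1@[48:50]
pos 51 'd': at 0 (fail-walked)
pos 52 'c': at 1
pos 53 'b': at 2  → match P3@[53:53]
pos 54 'e': at 3  → match P0@[52:54],P4@[53:54]
pos 55 'b': at 9 (fail-walked)  → match P3@[55:55]
pos 56 'd': at 0 (fail-walked)
pos 57 'e': at 0
pos 58 'a': at 4
pos 59 'a': at 4 (fail-walked)
pos 60 'b': at 5  → match P3@[60:60]

Result: [[3,3],[6,3],[7,0],[7,4],[9,3],[10,0],[10,4],[13,3],[14,4],[16,3],[20,3],[21,0],[21,4],[24,3],[25,0],[25,4],[28,3],[31,3],[32,4],[33,3],[35,3],[36,0],[36,4],[38,3],[39,1],[40,3],[41,0],[41,4],[43,3],[44,0],[44,4],[45,3],[46,4],[49,3],[50,1],[53,3],[54,0],[54,4],[55,3],[60,3]]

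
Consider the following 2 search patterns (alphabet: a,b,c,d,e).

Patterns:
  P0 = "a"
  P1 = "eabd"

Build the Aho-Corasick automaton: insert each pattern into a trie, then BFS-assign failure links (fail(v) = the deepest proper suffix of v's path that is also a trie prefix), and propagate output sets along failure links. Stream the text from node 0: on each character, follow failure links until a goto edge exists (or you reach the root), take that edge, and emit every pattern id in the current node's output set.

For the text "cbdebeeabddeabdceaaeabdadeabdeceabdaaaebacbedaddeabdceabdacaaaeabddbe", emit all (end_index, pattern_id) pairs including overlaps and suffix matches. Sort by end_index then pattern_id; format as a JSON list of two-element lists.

Build automaton:
Trie (insert patterns):
  0='ε' goto a→1 e→2
  1='a' goto ·  ←P0
  2='e' goto a→3
  3='ea' goto b→4
  4='eab' goto d→5
  5='eabd' goto ·  ←P1

Failure links (BFS by depth):
  n1('a'): parent n0 fail=0; on 'a' 0 → fail=0;  out {0}∪∅={0}
  n2('e'): parent n0 fail=0; on 'e' 0 → fail=0;  out ∅∪∅=∅
  n3('ea'): parent n2 fail=0; on 'a' 0 → fail=1;  out ∅∪{0}={0}
  n4('eab'): parent n3 fail=1; on 'b' 1→0 → fail=0;  out ∅∪∅=∅
  n5('eabd'): parent n4 fail=0; on 'd' 0 → fail=0;  out {1}∪∅={1}

Scan:
i=0 'c': node 0→0
i=1 'b': node 0→0
i=2 'd': node 0→0
i=3 'e': node 0→2
i=4 'b': node 2→0 ·f
i=5 'e': node 0→2
i=6 'e': node 2→2 ·f
i=7 'a': node 2→3  ** P0@[7:7]
i=8 'b': node 3→4
i=9 'd': node 4→5  ** P1@[6:9]
i=10 'd': node 5→0 ·f
i=11 'e': node 0→2
i=12 'a': node 2→3  ** P0@[12:12]
i=13 'b': node 3→4
i=14 'd': node 4→5  ** P1@[11:14]
i=15 'c': node 5→0 ·f
i=16 'e': node 0→2
i=17 'a': node 2→3  ** P0@[17:17]
i=18 'a': node 3→1 ·f  ** P0@[18:18]
i=19 'e': node 1→2 ·f
i=20 'a': node 2→3  ** P0@[20:20]
i=21 'b': node 3→4
i=22 'd': node 4→5  ** P1@[19:22]
i=23 'a': node 5→1 ·f  ** P0@[23:23]
i=24 'd': node 1→0 ·f
i=25 'e': node 0→2
i=26 'a': node 2→3  ** P0@[26:26]
i=27 'b': node 3→4
i=28 'd': node 4→5  ** P1@[25:28]
i=29 'e': node 5→2 ·f
i=30 'c': node 2→0 ·f
i=31 'e': node 0→2
i=32 'a': node 2→3  ** P0@[32:32]
i=33 'b': node 3→4
i=34 'd': node 4→5  ** P1@[31:34]
i=35 'a': node 5→1 ·f  ** P0@[35:35]
i=36 'a': node 1→1 ·f  ** P0@[36:36]
i=37 'a': node 1→1 ·f  ** P0@[37:37]
i=38 'e': node 1→2 ·f
i=39 'b': node 2→0 ·f
i=40 'a': node 0→1  ** P0@[40:40]
i=41 'c': node 1→0 ·f
i=42 'b': node 0→0
i=43 'e': node 0→2
i=44 'd': node 2→0 ·f
i=45 'a': node 0→1  ** P0@[45:45]
i=46 'd': node 1→0 ·f
i=47 'd': node 0→0
i=48 'e': node 0→2
i=49 'a': node 2→3  ** P0@[49:49]
i=50 'b': node 3→4
i=51 'd': node 4→5  ** P1@[48:51]
i=52 'c': node 5→0 ·f
i=53 'e': node 0→2
i=54 'a': node 2→3  ** P0@[54:54]
i=55 'b': node 3→4
i=56 'd': node 4→5  ** P1@[53:56]
i=57 'a': node 5→1 ·f  ** P0@[57:57]
i=58 'c': node 1→0 ·f
i=59 'a': node 0→1  ** P0@[59:59]
i=60 'a': node 1→1 ·f  ** P0@[60:60]
i=61 'a': node 1→1 ·f  ** P0@[61:61]
i=62 'e': node 1→2 ·f
i=63 'a': node 2→3  ** P0@[63:63]
i=64 'b': node 3→4
i=65 'd': node 4→5  ** P1@[62:65]
i=66 'd': node 5→0 ·f
i=67 'b': node 0→0
i=68 'e': node 0→2

Result: [[7,0],[9,1],[12,0],[14,1],[17,0],[18,0],[20,0],[22,1],[23,0],[26,0],[28,1],[32,0],[34,1],[35,0],[36,0],[37,0],[40,0],[45,0],[49,0],[51,1],[54,0],[56,1],[57,0],[59,0],[60,0],[61,0],[63,0],[65,1]]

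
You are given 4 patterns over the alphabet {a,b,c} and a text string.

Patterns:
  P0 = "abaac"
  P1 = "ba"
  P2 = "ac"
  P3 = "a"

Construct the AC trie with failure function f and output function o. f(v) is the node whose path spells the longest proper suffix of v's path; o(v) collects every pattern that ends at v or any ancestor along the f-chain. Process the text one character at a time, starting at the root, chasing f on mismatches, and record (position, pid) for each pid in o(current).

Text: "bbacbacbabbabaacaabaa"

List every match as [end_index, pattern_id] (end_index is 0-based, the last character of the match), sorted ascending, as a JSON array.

Build automaton:
Trie nodes:
  n0 'ε': a→1 b→6
  n1 'a': b→2 c→8  ←P3
  n2 'ab': a→3
  n3 'aba': a→4
  n4 'abaa': c→5
  n5 'abaac': ·  ←P0
  n6 'b': a→7
  n7 'ba': ·  ←P1
  n8 'ac': ·  ←P2

Failure links (BFS by depth):
  fail(1) 'a': from fail(0)=0 chase 'a': 0 ⇒ 0;  out={3}∪out(0)={3}
  fail(6) 'b': from fail(0)=0 chase 'b': 0 ⇒ 0;  out=∅∪out(0)=∅
  fail(2) 'ab': from fail(1)=0 chase 'b': 0 ⇒ 6;  out=∅∪out(6)=∅
  fail(7) 'ba': from fail(6)=0 chase 'a': 0 ⇒ 1;  out={1}∪out(1)={1,3}
  fail(8) 'ac': from fail(1)=0 chase 'c': 0 ⇒ 0;  out={2}∪out(0)={2}
  fail(3) 'aba': from fail(2)=6 chase 'a': 6 ⇒ 7;  out=∅∪out(7)={1,3}
  fail(4) 'abaa': from fail(3)=7 chase 'a': 7→1→0 ⇒ 1;  out=∅∪out(1)={3}
  fail(5) 'abaac': from fail(4)=1 chase 'c': 1 ⇒ 8;  out={0}∪out(8)={0,2}

Text stream:
[0] read 'b'  n0⇒n6
[1] read 'b'  n6⇒n6 ·f
[2] read 'a'  n6⇒n7  emit P1@[1:2],P3@[2:2]
[3] read 'c'  n7⇒n8 ·f  emit P2@[2:3]
[4] read 'b'  n8⇒n6 ·f
[5] read 'a'  n6⇒n7  emit P1@[4:5],P3@[5:5]
[6] read 'c'  n7⇒n8 ·f  emit P2@[5:6]
[7] read 'b'  n8⇒n6 ·f
[8] read 'a'  n6⇒n7  emit P1@[7:8],P3@[8:8]
[9] read 'b'  n7⇒n2 ·f
[10] read 'b'  n2⇒n6 ·f
[11] read 'a'  n6⇒n7  emit P1@[10:11],P3@[11:11]
[12] read 'b'  n7⇒n2 ·f
[13] read 'a'  n2⇒n3  emit P1@[12:13],P3@[13:13]
[14] read 'a'  n3⇒n4  emit P3@[14:14]
[15] read 'c'  n4⇒n5  emit P0@[11:15],P2@[14:15]
[16] read 'a'  n5⇒n1 ·f  emit P3@[16:16]
[17] read 'a'  n1⇒n1 ·f  emit P3@[17:17]
[18] read 'b'  n1⇒n2
[19] read 'a'  n2⇒n3  emit P1@[18:19],P3@[19:19]
[20] read 'a'  n3⇒n4  emit P3@[20:20]

All matches (sorted): [[2,1],[2,3],[3,2],[5,1],[5,3],[6,2],[8,1],[8,3],[11,1],[11,3],[13,1],[13,3],[14,3],[15,0],[15,2],[16,3],[17,3],[19,1],[19,3],[20,3]]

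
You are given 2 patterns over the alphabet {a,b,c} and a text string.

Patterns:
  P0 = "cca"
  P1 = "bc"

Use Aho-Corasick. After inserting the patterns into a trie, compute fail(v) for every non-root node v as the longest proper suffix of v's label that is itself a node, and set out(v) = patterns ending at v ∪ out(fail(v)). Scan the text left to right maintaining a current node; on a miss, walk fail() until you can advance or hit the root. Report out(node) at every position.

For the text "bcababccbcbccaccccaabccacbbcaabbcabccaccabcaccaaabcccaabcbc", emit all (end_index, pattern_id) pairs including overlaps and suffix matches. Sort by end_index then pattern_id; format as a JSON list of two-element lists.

Build:
Trie (insert patterns):
  0='ε' goto b→4 c→1
  1='c' goto c→2
  2='cc' goto a→3
  3='cca' goto ·  ←P0
  4='b' goto c→5
  5='bc' goto ·  ←P1

BFS fail/out derivation:
  fail(1) 'c': from fail(0)=0 chase 'c': 0 ⇒ 0;  out=∅∪out(0)=∅
  fail(4) 'b': from fail(0)=0 chase 'b': 0 ⇒ 0;  out=∅∪out(0)=∅
  fail(2) 'cc': from fail(1)=0 chase 'c': 0 ⇒ 1;  out=∅∪out(1)=∅
  fail(5) 'bc': from fail(4)=0 chase 'c': 0 ⇒ 1;  out={1}∪out(1)={1}
  fail(3) 'cca': from fail(2)=1 chase 'a': 1→0 ⇒ 0;  out={0}∪out(0)={0}

Scan:
pos 0 'b': at 4
pos 1 'c': at 5  ** P1@[0:1]
pos 2 'a': at 0 ·f
pos 3 'b': at 4
pos 4 'a': at 0 ·f
pos 5 'b': at 4
pos 6 'c': at 5  ** P1@[5:6]
pos 7 'c': at 2 ·f
pos 8 'b': at 4 ·f
pos 9 'c': at 5  ** P1@[8:9]
pos 10 'b': at 4 ·f
pos 11 'c': at 5  ** P1@[10:11]
pos 12 'c': at 2 ·f
pos 13 'a': at 3  ** P0@[11:13]
pos 14 'c': at 1 ·f
pos 15 'c': at 2
pos 16 'c': at 2 ·f
pos 17 'c': at 2 ·f
pos 18 'a': at 3  ** P0@[16:18]
pos 19 'a': at 0 ·f
pos 20 'b': at 4
pos 21 'c': at 5  ** P1@[20:21]
pos 22 'c': at 2 ·f
pos 23 'a': at 3  ** P0@[21:23]
pos 24 'c': at 1 ·f
pos 25 'b': at 4 ·f
pos 26 'b': at 4 ·f
pos 27 'c': at 5  ** P1@[26:27]
pos 28 'a': at 0 ·f
pos 29 'a': at 0
pos 30 'b': at 4
pos 31 'b': at 4 ·f
pos 32 'c': at 5  ** P1@[31:32]
pos 33 'a': at 0 ·f
pos 34 'b': at 4
pos 35 'c': at 5  ** P1@[34:35]
pos 36 'c': at 2 ·f
pos 37 'a': at 3  ** P0@[35:37]
pos 38 'c': at 1 ·f
pos 39 'c': at 2
pos 40 'a': at 3  ** P0@[38:40]
pos 41 'b': at 4 ·f
pos 42 'c': at 5  ** P1@[41:42]
pos 43 'a': at 0 ·f
pos 44 'c': at 1
pos 45 'c': at 2
pos 46 'a': at 3  ** P0@[44:46]
pos 47 'a': at 0 ·f
pos 48 'a': at 0
pos 49 'b': at 4
pos 50 'c': at 5  ** P1@[49:50]
pos 51 'c': at 2 ·f
pos 52 'c': at 2 ·f
pos 53 'a': at 3  ** P0@[51:53]
pos 54 'a': at 0 ·f
pos 55 'b': at 4
pos 56 'c': at 5  ** P1@[55:56]
pos 57 'b': at 4 ·f
pos 58 'c': at 5  ** P1@[57:58]

Matches: [[1,1],[6,1],[9,1],[11,1],[13,0],[18,0],[21,1],[23,0],[27,1],[32,1],[35,1],[37,0],[40,0],[42,1],[46,0],[50,1],[53,0],[56,1],[58,1]]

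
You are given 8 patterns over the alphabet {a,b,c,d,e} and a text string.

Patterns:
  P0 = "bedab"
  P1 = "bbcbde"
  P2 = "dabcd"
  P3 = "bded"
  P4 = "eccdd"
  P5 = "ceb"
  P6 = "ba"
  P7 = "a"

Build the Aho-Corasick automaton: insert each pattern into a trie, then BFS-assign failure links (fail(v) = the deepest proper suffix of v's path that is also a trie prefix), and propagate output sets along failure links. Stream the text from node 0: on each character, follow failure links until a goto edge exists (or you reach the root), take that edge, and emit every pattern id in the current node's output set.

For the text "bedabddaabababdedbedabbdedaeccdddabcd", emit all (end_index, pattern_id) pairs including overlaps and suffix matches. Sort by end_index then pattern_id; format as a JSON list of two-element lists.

Construct AC machine:
Trie (insert patterns):
  0='ε' goto a→28 b→1 c→24 d→11 e→19
  1='b' goto a→27 b→6 d→16 e→2
  2='be' goto d→3
  3='bed' goto a→4
  4='beda' goto b→5
  5='bedab' goto ·  [P0 ends]
  6='bb' goto c→7
  7='bbc' goto b→8
  8='bbcb' goto d→9
  9='bbcbd' goto e→10
  10='bbcbde' goto ·  [P1 ends]
  11='d' goto a→12
  12='da' goto b→13
  13='dab' goto c→14
  14='dabc' goto d→15
  15='dabcd' goto ·  [P2 ends]
  16='bd' goto e→17
  17='bde' goto d→18
  18='bded' goto ·  [P3 ends]
  19='e' goto c→20
  20='ec' goto c→21
  21='ecc' goto d→22
  22='eccd' goto d→23
  23='eccdd' goto ·  [P4 ends]
  24='c' goto e→25
  25='ce' goto b→26
  26='ceb' goto ·  [P5 ends]
  27='ba' goto ·  [P6 ends]
  28='a' goto ·  [P7 ends]

Failure links (BFS by depth):
  n1('b'): parent n0 fail=0; on 'b' 0 → fail=0;  out ∅∪∅=∅
  n11('d'): parent n0 fail=0; on 'd' 0 → fail=0;  out ∅∪∅=∅
  n19('e'): parent n0 fail=0; on 'e' 0 → fail=0;  out ∅∪∅=∅
  n24('c'): parent n0 fail=0; on 'c' 0 → fail=0;  out ∅∪∅=∅
  n28('a'): parent n0 fail=0; on 'a' 0 → fail=0;  out {7}∪∅={7}
  n2('be'): parent n1 fail=0; on 'e' 0 → fail=19;  out ∅∪∅=∅
  n6('bb'): parent n1 fail=0; on 'b' 0 → fail=1;  out ∅∪∅=∅
  n12('da'): parent n11 fail=0; on 'a' 0 → fail=28;  out ∅∪{7}={7}
  n16('bd'): parent n1 fail=0; on 'd' 0 → fail=11;  out ∅∪∅=∅
  n20('ec'): parent n19 fail=0; on 'c' 0 → fail=24;  out ∅∪∅=∅
  n25('ce'): parent n24 fail=0; on 'e' 0 → fail=19;  out ∅∪∅=∅
  n27('ba'): parent n1 fail=0; on 'a' 0 → fail=28;  out {6}∪{7}={6,7}
  n3('bed'): parent n2 fail=19; on 'd' 19→0 → fail=11;  out ∅∪∅=∅
  n7('bbc'): parent n6 fail=1; on 'c' 1→0 → fail=24;  out ∅∪∅=∅
  n13('dab'): parent n12 fail=28; on 'b' 28→0 → fail=1;  out ∅∪∅=∅
  n17('bde'): parent n16 fail=11; on 'e' 11→0 → fail=19;  out ∅∪∅=∅
  n21('ecc'): parent n20 fail=24; on 'c' 24→0 → fail=24;  out ∅∪∅=∅
  n26('ceb'): parent n25 fail=19; on 'b' 19→0 → fail=1;  out {5}∪∅={5}
  n4('beda'): parent n3 fail=11; on 'a' 11 → fail=12;  out ∅∪{7}={7}
  n8('bbcb'): parent n7 fail=24; on 'b' 24→0 → fail=1;  out ∅∪∅=∅
  n14('dabc'): parent n13 fail=1; on 'c' 1→0 → fail=24;  out ∅∪∅=∅
  n18('bded'): parent n17 fail=19; on 'd' 19→0 → fail=11;  out {3}∪∅={3}
  n22('eccd'): parent n21 fail=24; on 'd' 24→0 → fail=11;  out ∅∪∅=∅
  n5('bedab'): parent n4 fail=12; on 'b' 12 → fail=13;  out {0}∪∅={0}
  n9('bbcbd'): parent n8 fail=1; on 'd' 1 → fail=16;  out ∅∪∅=∅
  n15('dabcd'): parent n14 fail=24; on 'd' 24→0 → fail=11;  out {2}∪∅={2}
  n23('eccdd'): parent n22 fail=11; on 'd' 11→0 → fail=11;  out {4}∪∅={4}
  n10('bbcbde'): parent n9 fail=16; on 'e' 16 → fail=17;  out {1}∪∅={1}

Scan:
i=0 'b': node 0→1
i=1 'e': node 1→2
i=2 'd': node 2→3
i=3 'a': node 3→4  → match P7@[3:3]
i=4 'b': node 4→5  → match P0@[0:4]
i=5 'd': node 5→16 ·f
i=6 'd': node 16→11 ·f
i=7 'a': node 11→12  → match P7@[7:7]
i=8 'a': node 12→28 ·f  → match P7@[8:8]
i=9 'b': node 28→1 ·f
i=10 'a': node 1→27  → match P6@[9:10],P7@[10:10]
i=11 'b': node 27→1 ·f
i=12 'a': node 1→27  → match P6@[11:12],P7@[12:12]
i=13 'b': node 27→1 ·f
i=14 'd': node 1→16
i=15 'e': node 16→17
i=16 'd': node 17→18  → match P3@[13:16]
i=17 'b': node 18→1 ·f
i=18 'e': node 1→2
i=19 'd': node 2→3
i=20 'a': node 3→4  → match P7@[20:20]
i=21 'b': node 4→5  → match P0@[17:21]
i=22 'b': node 5→6 ·f
i=23 'd': node 6→16 ·f
i=24 'e': node 16→17
i=25 'd': node 17→18  → match P3@[22:25]
i=26 'a': node 18→12 ·f  → match P7@[26:26]
i=27 'e': node 12→19 ·f
i=28 'c': node 19→20
i=29 'c': node 20→21
i=30 'd': node 21→22
i=31 'd': node 22→23  → match P4@[27:31]
i=32 'd': node 23→11 ·f
i=33 'a': node 11→12  → match P7@[33:33]
i=34 'b': node 12→13
i=35 'c': node 13→14
i=36 'd': node 14→15  → match P2@[32:36]

Matches: [[3,7],[4,0],[7,7],[8,7],[10,6],[10,7],[12,6],[12,7],[16,3],[20,7],[21,0],[25,3],[26,7],[31,4],[33,7],[36,2]]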